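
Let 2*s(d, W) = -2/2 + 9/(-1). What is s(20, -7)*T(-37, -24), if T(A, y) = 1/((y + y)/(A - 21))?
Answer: -145/24 ≈ -6.0417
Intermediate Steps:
s(d, W) = -5 (s(d, W) = (-2/2 + 9/(-1))/2 = (-2*½ + 9*(-1))/2 = (-1 - 9)/2 = (½)*(-10) = -5)
T(A, y) = (-21 + A)/(2*y) (T(A, y) = 1/((2*y)/(-21 + A)) = 1/(2*y/(-21 + A)) = (-21 + A)/(2*y))
s(20, -7)*T(-37, -24) = -5*(-21 - 37)/(2*(-24)) = -5*(-1)*(-58)/(2*24) = -5*29/24 = -145/24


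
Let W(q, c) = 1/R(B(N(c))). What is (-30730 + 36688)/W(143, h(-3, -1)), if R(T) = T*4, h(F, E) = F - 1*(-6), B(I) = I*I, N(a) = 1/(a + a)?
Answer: 662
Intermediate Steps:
N(a) = 1/(2*a)
B(I) = I²
h(F, E) = 6 + F (h(F, E) = F + 6 = 6 + F)
R(T) = 4*T
W(q, c) = c² (W(q, c) = 1/(4*(1/(2*c))²) = 1/(4*(1/(4*c²))) = 1/(c⁻²) = c²)
(-30730 + 36688)/W(143, h(-3, -1)) = (-30730 + 36688)/((6 - 3)²) = 5958/(3²) = 5958/9 = 5958*(⅑) = 662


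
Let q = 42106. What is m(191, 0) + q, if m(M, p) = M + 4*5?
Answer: 42317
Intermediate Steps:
m(M, p) = 20 + M (m(M, p) = M + 20 = 20 + M)
m(191, 0) + q = (20 + 191) + 42106 = 211 + 42106 = 42317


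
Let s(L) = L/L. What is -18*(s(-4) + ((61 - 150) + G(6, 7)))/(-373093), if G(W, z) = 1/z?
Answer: -11070/2611651 ≈ -0.0042387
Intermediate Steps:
s(L) = 1
-18*(s(-4) + ((61 - 150) + G(6, 7)))/(-373093) = -18*(1 + ((61 - 150) + 1/7))/(-373093) = -18*(1 + (-89 + ⅐))*(-1/373093) = -18*(1 - 622/7)*(-1/373093) = -18*(-615/7)*(-1/373093) = (11070/7)*(-1/373093) = -11070/2611651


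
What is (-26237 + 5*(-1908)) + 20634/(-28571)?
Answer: -1022205301/28571 ≈ -35778.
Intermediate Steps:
(-26237 + 5*(-1908)) + 20634/(-28571) = (-26237 - 9540) + 20634*(-1/28571) = -35777 - 20634/28571 = -1022205301/28571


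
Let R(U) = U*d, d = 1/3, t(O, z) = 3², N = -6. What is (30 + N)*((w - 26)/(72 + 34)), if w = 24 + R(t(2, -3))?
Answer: 12/53 ≈ 0.22642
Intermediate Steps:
t(O, z) = 9
d = ⅓ ≈ 0.33333
R(U) = U/3 (R(U) = U*(⅓) = U/3)
w = 27 (w = 24 + (⅓)*9 = 24 + 3 = 27)
(30 + N)*((w - 26)/(72 + 34)) = (30 - 6)*((27 - 26)/(72 + 34)) = 24*(1/106) = 12/53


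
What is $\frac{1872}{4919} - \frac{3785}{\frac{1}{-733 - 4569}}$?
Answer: $\frac{98714838202}{4919} \approx 2.0068 \cdot 10^{7}$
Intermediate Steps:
$\frac{1872}{4919} - \frac{3785}{\frac{1}{-733 - 4569}} = 1872 \cdot \frac{1}{4919} - \frac{3785}{\frac{1}{-5302}} = \frac{1872}{4919} - \frac{3785}{- \frac{1}{5302}} = \frac{1872}{4919} - -20068070 = \frac{1872}{4919} + 20068070 = \frac{98714838202}{4919}$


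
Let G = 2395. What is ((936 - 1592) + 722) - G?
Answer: -2329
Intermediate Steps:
((936 - 1592) + 722) - G = ((936 - 1592) + 722) - 1*2395 = (-656 + 722) - 2395 = 66 - 2395 = -2329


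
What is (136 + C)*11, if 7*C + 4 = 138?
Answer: 11946/7 ≈ 1706.6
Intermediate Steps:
C = 134/7 (C = -4/7 + (1/7)*138 = -4/7 + 138/7 = 134/7 ≈ 19.143)
(136 + C)*11 = (136 + 134/7)*11 = (1086/7)*11 = 11946/7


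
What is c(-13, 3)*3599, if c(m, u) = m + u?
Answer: -35990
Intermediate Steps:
c(-13, 3)*3599 = (-13 + 3)*3599 = -10*3599 = -35990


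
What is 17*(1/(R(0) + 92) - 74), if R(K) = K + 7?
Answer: -124525/99 ≈ -1257.8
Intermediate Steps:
R(K) = 7 + K
17*(1/(R(0) + 92) - 74) = 17*(1/((7 + 0) + 92) - 74) = 17*(1/(7 + 92) - 74) = 17*(1/99 - 74) = 17*(-7325/99) = -124525/99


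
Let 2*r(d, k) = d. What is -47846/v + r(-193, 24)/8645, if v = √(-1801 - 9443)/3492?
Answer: -193/17290 + 27846372*I*√2811/937 ≈ -0.011163 + 1.5756e+6*I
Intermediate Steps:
r(d, k) = d/2
v = I*√2811/1746 (v = √(-11244)*(1/3492) = (2*I*√2811)*(1/3492) = I*√2811/1746 ≈ 0.030366*I)
-47846/v + r(-193, 24)/8645 = -47846*(-582*I*√2811/937) + ((½)*(-193))/8645 = -(-27846372)*I*√2811/937 - 193/2*1/8645 = 27846372*I*√2811/937 - 193/17290 = -193/17290 + 27846372*I*√2811/937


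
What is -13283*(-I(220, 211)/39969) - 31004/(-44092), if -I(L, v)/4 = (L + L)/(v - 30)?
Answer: -201622826701/79744669947 ≈ -2.5284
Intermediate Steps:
I(L, v) = -8*L/(-30 + v) (I(L, v) = -4*(L + L)/(v - 30) = -4*2*L/(-30 + v) = -8*L/(-30 + v))
-13283*(-I(220, 211)/39969) - 31004/(-44092) = -13283*1760/(39969*(-30 + 211)) - 31004/(-44092) = -13283/((-39969/((-8*220/181)))) - 31004*(-1/44092) = -13283/((-39969/((-8*220*1/181)))) + 7751/11023 = -13283/((-39969/(-1760/181))) + 7751/11023 = -13283/((-39969*(-181/1760))) + 7751/11023 = -13283/7234389/1760 + 7751/11023 = -13283*1760/7234389 + 7751/11023 = -23378080/7234389 + 7751/11023 = -201622826701/79744669947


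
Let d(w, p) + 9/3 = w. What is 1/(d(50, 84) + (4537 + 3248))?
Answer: 1/7832 ≈ 0.00012768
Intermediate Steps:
d(w, p) = -3 + w
1/(d(50, 84) + (4537 + 3248)) = 1/((-3 + 50) + (4537 + 3248)) = 1/(47 + 7785) = 1/7832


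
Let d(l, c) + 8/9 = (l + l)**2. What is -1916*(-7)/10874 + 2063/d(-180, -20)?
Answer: 7922773531/6341673304 ≈ 1.2493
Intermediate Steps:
d(l, c) = -8/9 + 4*l**2 (d(l, c) = -8/9 + (l + l)**2 = -8/9 + (2*l)**2 = -8/9 + 4*l**2)
-1916*(-7)/10874 + 2063/d(-180, -20) = -1916*(-7)/10874 + 2063/(-8/9 + 4*(-180)**2) = 13412*(1/10874) + 2063/(-8/9 + 4*32400) = 6706/5437 + 2063/(-8/9 + 129600) = 6706/5437 + 2063/(1166392/9) = 6706/5437 + 2063*(9/1166392) = 6706/5437 + 18567/1166392 = 7922773531/6341673304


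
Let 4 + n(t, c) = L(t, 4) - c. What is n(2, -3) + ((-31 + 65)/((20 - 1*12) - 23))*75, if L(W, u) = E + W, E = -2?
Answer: -171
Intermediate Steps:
L(W, u) = -2 + W
n(t, c) = -6 + t - c (n(t, c) = -4 + ((-2 + t) - c) = -4 + (-2 + t - c) = -6 + t - c)
n(2, -3) + ((-31 + 65)/((20 - 1*12) - 23))*75 = (-6 + 2 - 1*(-3)) + ((-31 + 65)/((20 - 1*12) - 23))*75 = (-6 + 2 + 3) + (34/((20 - 12) - 23))*75 = -1 + (34/(8 - 23))*75 = -1 + (34/(-15))*75 = -1 + (34*(-1/15))*75 = -1 - 34/15*75 = -1 - 170 = -171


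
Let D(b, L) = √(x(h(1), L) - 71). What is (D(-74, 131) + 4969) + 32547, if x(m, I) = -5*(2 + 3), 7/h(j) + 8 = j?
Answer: 37516 + 4*I*√6 ≈ 37516.0 + 9.798*I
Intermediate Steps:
h(j) = 7/(-8 + j)
x(m, I) = -25 (x(m, I) = -5*5 = -25)
D(b, L) = 4*I*√6 (D(b, L) = √(-25 - 71) = √(-96) = 4*I*√6)
(D(-74, 131) + 4969) + 32547 = (4*I*√6 + 4969) + 32547 = (4969 + 4*I*√6) + 32547 = 37516 + 4*I*√6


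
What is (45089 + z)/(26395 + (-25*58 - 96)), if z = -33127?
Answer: 11962/24849 ≈ 0.48139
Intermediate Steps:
(45089 + z)/(26395 + (-25*58 - 96)) = (45089 - 33127)/(26395 + (-25*58 - 96)) = 11962/(26395 + (-1450 - 96)) = 11962/(26395 - 1546) = 11962/24849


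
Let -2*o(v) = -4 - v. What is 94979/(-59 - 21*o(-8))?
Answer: -5587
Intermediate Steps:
o(v) = 2 + v/2 (o(v) = -(-4 - v)/2 = 2 + v/2)
94979/(-59 - 21*o(-8)) = 94979/(-59 - 21*(2 + (1/2)*(-8))) = 94979/(-59 - 21*(2 - 4)) = 94979/(-59 - 21*(-2)) = 94979/(-59 + 42) = 94979/(-17) = 94979*(-1/17) = -5587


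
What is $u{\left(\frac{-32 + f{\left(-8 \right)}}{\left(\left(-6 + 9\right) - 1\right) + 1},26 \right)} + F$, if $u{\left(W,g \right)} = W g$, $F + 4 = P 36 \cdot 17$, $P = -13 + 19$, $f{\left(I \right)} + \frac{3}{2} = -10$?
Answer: $3291$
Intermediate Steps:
$f{\left(I \right)} = - \frac{23}{2}$ ($f{\left(I \right)} = - \frac{3}{2} - 10 = - \frac{23}{2}$)
$P = 6$
$F = 3668$ ($F = -4 + 6 \cdot 36 \cdot 17 = -4 + 216 \cdot 17 = -4 + 3672 = 3668$)
$u{\left(\frac{-32 + f{\left(-8 \right)}}{\left(\left(-6 + 9\right) - 1\right) + 1},26 \right)} + F = \frac{-32 - \frac{23}{2}}{\left(\left(-6 + 9\right) - 1\right) + 1} \cdot 26 + 3668 = - \frac{87}{2 \left(\left(3 - 1\right) + 1\right)} 26 + 3668 = - \frac{87}{2 \left(2 + 1\right)} 26 + 3668 = - \frac{87}{2 \cdot 3} \cdot 26 + 3668 = \left(- \frac{87}{2}\right) \frac{1}{3} \cdot 26 + 3668 = \left(- \frac{29}{2}\right) 26 + 3668 = -377 + 3668 = 3291$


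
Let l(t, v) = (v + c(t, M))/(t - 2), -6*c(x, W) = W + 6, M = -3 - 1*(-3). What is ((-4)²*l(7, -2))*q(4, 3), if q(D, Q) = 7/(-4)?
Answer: 84/5 ≈ 16.800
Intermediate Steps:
q(D, Q) = -7/4 (q(D, Q) = 7*(-¼) = -7/4)
M = 0 (M = -3 + 3 = 0)
c(x, W) = -1 - W/6 (c(x, W) = -(W + 6)/6 = -(6 + W)/6 = -1 - W/6)
l(t, v) = (-1 + v)/(-2 + t) (l(t, v) = (v + (-1 - ⅙*0))/(t - 2) = (v + (-1 + 0))/(-2 + t) = (v - 1)/(-2 + t) = (-1 + v)/(-2 + t))
((-4)²*l(7, -2))*q(4, 3) = ((-4)²*((-1 - 2)/(-2 + 7)))*(-7/4) = (16*(-3/5))*(-7/4) = (16*((⅕)*(-3)))*(-7/4) = (16*(-⅗))*(-7/4) = -48/5*(-7/4) = 84/5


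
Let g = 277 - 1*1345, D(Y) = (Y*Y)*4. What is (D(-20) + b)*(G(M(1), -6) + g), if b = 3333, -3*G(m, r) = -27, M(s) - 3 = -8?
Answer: -5224047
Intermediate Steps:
M(s) = -5 (M(s) = 3 - 8 = -5)
G(m, r) = 9 (G(m, r) = -⅓*(-27) = 9)
D(Y) = 4*Y² (D(Y) = Y²*4 = 4*Y²)
g = -1068 (g = 277 - 1345 = -1068)
(D(-20) + b)*(G(M(1), -6) + g) = (4*(-20)² + 3333)*(9 - 1068) = (4*400 + 3333)*(-1059) = (1600 + 3333)*(-1059) = 4933*(-1059) = -5224047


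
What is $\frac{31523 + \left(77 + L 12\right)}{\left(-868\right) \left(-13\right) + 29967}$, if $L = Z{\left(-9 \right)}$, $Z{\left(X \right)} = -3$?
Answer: $\frac{31564}{41251} \approx 0.76517$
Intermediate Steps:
$L = -3$
$\frac{31523 + \left(77 + L 12\right)}{\left(-868\right) \left(-13\right) + 29967} = \frac{31523 + \left(77 - 36\right)}{\left(-868\right) \left(-13\right) + 29967} = \frac{31523 + \left(77 - 36\right)}{11284 + 29967} = \frac{31523 + 41}{41251} = 31564 \cdot \frac{1}{41251} = \frac{31564}{41251}$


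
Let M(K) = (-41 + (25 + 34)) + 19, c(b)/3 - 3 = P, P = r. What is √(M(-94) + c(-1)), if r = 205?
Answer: √661 ≈ 25.710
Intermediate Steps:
P = 205
c(b) = 624 (c(b) = 9 + 3*205 = 9 + 615 = 624)
M(K) = 37 (M(K) = (-41 + 59) + 19 = 18 + 19 = 37)
√(M(-94) + c(-1)) = √(37 + 624) = √661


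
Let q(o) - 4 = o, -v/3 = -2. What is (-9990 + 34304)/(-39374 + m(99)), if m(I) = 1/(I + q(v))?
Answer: -2650226/4291765 ≈ -0.61751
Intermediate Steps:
v = 6 (v = -3*(-2) = 6)
q(o) = 4 + o
m(I) = 1/(10 + I) (m(I) = 1/(I + (4 + 6)) = 1/(I + 10) = 1/(10 + I))
(-9990 + 34304)/(-39374 + m(99)) = (-9990 + 34304)/(-39374 + 1/(10 + 99)) = 24314/(-39374 + 1/109) = 24314/(-4291765/109) = 24314*(-109/4291765) = -2650226/4291765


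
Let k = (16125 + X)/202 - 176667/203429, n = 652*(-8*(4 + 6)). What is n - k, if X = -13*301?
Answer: -1072920814747/20546329 ≈ -52220.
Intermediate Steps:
X = -3913
n = -52160 (n = 652*(-8*10) = 652*(-80) = -52160)
k = 1224294107/20546329 (k = (16125 - 3913)/202 - 176667/203429 = 12212*(1/202) - 176667*1/203429 = 6106/101 - 176667/203429 = 1224294107/20546329 ≈ 59.587)
n - k = -52160 - 1*1224294107/20546329 = -52160 - 1224294107/20546329 = -1072920814747/20546329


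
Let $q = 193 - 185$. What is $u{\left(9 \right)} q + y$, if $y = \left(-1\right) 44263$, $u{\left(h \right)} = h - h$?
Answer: $-44263$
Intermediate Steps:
$u{\left(h \right)} = 0$
$q = 8$
$y = -44263$
$u{\left(9 \right)} q + y = 0 \cdot 8 - 44263 = 0 - 44263 = -44263$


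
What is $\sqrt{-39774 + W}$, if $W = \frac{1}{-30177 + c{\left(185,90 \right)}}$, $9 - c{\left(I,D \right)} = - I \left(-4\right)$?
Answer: $\frac{i \sqrt{9499069945511}}{15454} \approx 199.43 i$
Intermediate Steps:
$c{\left(I,D \right)} = 9 - 4 I$ ($c{\left(I,D \right)} = 9 - - I \left(-4\right) = 9 - 4 I$)
$W = - \frac{1}{30908}$ ($W = \frac{1}{-30177 + \left(9 - 740\right)} = \frac{1}{-30177 - 731} = \frac{1}{-30908} = - \frac{1}{30908} \approx -3.2354 \cdot 10^{-5}$)
$\sqrt{-39774 + W} = \sqrt{-39774 - \frac{1}{30908}} = \sqrt{- \frac{1229334793}{30908}} = \frac{i \sqrt{9499069945511}}{15454}$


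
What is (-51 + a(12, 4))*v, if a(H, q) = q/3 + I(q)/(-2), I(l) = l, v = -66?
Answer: 3410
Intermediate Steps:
a(H, q) = -q/6 (a(H, q) = q/3 + q/(-2) = q*(⅓) + q*(-½) = q/3 - q/2 = -q/6)
(-51 + a(12, 4))*v = (-51 - ⅙*4)*(-66) = (-51 - ⅔)*(-66) = -155/3*(-66) = 3410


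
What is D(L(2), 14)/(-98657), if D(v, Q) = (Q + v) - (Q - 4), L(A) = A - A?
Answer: -4/98657 ≈ -4.0544e-5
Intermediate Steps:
L(A) = 0
D(v, Q) = 4 + v (D(v, Q) = (Q + v) - (-4 + Q) = (Q + v) + (4 - Q) = 4 + v)
D(L(2), 14)/(-98657) = (4 + 0)/(-98657) = 4*(-1/98657) = -4/98657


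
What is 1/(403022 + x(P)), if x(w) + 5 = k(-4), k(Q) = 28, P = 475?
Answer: 1/403045 ≈ 2.4811e-6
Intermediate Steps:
x(w) = 23 (x(w) = -5 + 28 = 23)
1/(403022 + x(P)) = 1/(403022 + 23) = 1/403045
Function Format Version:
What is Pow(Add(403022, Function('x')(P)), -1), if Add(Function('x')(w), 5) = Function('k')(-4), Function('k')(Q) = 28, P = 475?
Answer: Rational(1, 403045) ≈ 2.4811e-6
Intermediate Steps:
Function('x')(w) = 23 (Function('x')(w) = Add(-5, 28) = 23)
Pow(Add(403022, Function('x')(P)), -1) = Pow(Add(403022, 23), -1) = Pow(403045, -1) = Rational(1, 403045)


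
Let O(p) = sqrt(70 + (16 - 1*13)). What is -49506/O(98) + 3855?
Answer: 3855 - 49506*sqrt(73)/73 ≈ -1939.2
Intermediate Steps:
O(p) = sqrt(73) (O(p) = sqrt(70 + (16 - 13)) = sqrt(70 + 3) = sqrt(73))
-49506/O(98) + 3855 = -49506*sqrt(73)/73 + 3855 = 3855 - 49506*sqrt(73)/73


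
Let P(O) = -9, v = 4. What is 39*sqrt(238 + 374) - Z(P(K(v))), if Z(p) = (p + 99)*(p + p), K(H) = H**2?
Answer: 1620 + 234*sqrt(17) ≈ 2584.8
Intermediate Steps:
Z(p) = 2*p*(99 + p) (Z(p) = (99 + p)*(2*p) = 2*p*(99 + p))
39*sqrt(238 + 374) - Z(P(K(v))) = 39*sqrt(238 + 374) - 2*(-9)*(99 - 9) = 39*sqrt(612) - 2*(-9)*90 = 39*(6*sqrt(17)) - 1*(-1620) = 234*sqrt(17) + 1620 = 1620 + 234*sqrt(17)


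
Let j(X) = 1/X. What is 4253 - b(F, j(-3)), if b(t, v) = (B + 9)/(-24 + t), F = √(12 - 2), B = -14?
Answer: 1203539/283 - 5*√10/566 ≈ 4252.8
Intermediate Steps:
F = √10 ≈ 3.1623
b(t, v) = -5/(-24 + t) (b(t, v) = (-14 + 9)/(-24 + t) = -5/(-24 + t))
4253 - b(F, j(-3)) = 4253 - (-5)/(-24 + √10) = 4253 + 5/(-24 + √10)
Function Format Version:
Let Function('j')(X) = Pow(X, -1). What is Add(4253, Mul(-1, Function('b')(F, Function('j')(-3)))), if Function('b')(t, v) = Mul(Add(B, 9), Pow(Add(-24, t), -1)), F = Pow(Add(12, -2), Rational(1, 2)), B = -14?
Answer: Add(Rational(1203539, 283), Mul(Rational(-5, 566), Pow(10, Rational(1, 2)))) ≈ 4252.8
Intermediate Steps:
F = Pow(10, Rational(1, 2)) ≈ 3.1623
Function('b')(t, v) = Mul(-5, Pow(Add(-24, t), -1)) (Function('b')(t, v) = Mul(Add(-14, 9), Pow(Add(-24, t), -1)) = Mul(-5, Pow(Add(-24, t), -1)))
Add(4253, Mul(-1, Function('b')(F, Function('j')(-3)))) = Add(4253, Mul(-1, Mul(-5, Pow(Add(-24, Pow(10, Rational(1, 2))), -1)))) = Add(4253, Mul(5, Pow(Add(-24, Pow(10, Rational(1, 2))), -1)))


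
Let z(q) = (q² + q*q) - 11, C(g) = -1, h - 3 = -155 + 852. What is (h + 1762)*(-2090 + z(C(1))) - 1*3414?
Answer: -5171152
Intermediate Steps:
h = 700 (h = 3 + (-155 + 852) = 3 + 697 = 700)
z(q) = -11 + 2*q² (z(q) = (q² + q²) - 11 = 2*q² - 11 = -11 + 2*q²)
(h + 1762)*(-2090 + z(C(1))) - 1*3414 = (700 + 1762)*(-2090 + (-11 + 2*(-1)²)) - 1*3414 = 2462*(-2090 + (-11 + 2*1)) - 3414 = 2462*(-2090 + (-11 + 2)) - 3414 = 2462*(-2090 - 9) - 3414 = 2462*(-2099) - 3414 = -5167738 - 3414 = -5171152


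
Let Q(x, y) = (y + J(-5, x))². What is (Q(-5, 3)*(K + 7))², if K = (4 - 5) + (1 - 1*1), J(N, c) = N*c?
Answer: 22127616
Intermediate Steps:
K = -1 (K = -1 + (1 - 1) = -1 + 0 = -1)
Q(x, y) = (y - 5*x)²
(Q(-5, 3)*(K + 7))² = ((-1*3 + 5*(-5))²*(-1 + 7))² = ((-3 - 25)²*6)² = ((-28)²*6)² = (784*6)² = 4704² = 22127616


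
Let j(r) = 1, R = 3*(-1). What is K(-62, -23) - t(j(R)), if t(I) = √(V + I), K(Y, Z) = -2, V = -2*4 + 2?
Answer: -2 - I*√5 ≈ -2.0 - 2.2361*I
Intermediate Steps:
V = -6 (V = -8 + 2 = -6)
R = -3
t(I) = √(-6 + I)
K(-62, -23) - t(j(R)) = -2 - √(-6 + 1) = -2 - √(-5) = -2 - I*√5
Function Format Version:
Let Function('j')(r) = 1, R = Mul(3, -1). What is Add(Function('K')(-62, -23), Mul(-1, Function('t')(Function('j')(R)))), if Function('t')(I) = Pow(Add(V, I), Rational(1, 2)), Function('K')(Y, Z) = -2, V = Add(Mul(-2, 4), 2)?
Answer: Add(-2, Mul(-1, I, Pow(5, Rational(1, 2)))) ≈ Add(-2.0000, Mul(-2.2361, I))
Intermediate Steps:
V = -6 (V = Add(-8, 2) = -6)
R = -3
Function('t')(I) = Pow(Add(-6, I), Rational(1, 2))
Add(Function('K')(-62, -23), Mul(-1, Function('t')(Function('j')(R)))) = Add(-2, Mul(-1, Pow(Add(-6, 1), Rational(1, 2)))) = Add(-2, Mul(-1, Pow(-5, Rational(1, 2)))) = Add(-2, Mul(-1, Mul(I, Pow(5, Rational(1, 2))))) = Add(-2, Mul(-1, I, Pow(5, Rational(1, 2))))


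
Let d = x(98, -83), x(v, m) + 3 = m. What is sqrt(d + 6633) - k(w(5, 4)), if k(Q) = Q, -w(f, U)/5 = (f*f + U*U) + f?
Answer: 230 + sqrt(6547) ≈ 310.91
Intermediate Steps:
x(v, m) = -3 + m
w(f, U) = -5*f - 5*U**2 - 5*f**2 (w(f, U) = -5*((f*f + U*U) + f) = -5*((f**2 + U**2) + f) = -5*((U**2 + f**2) + f) = -5*(f + U**2 + f**2) = -5*f - 5*U**2 - 5*f**2)
d = -86 (d = -3 - 83 = -86)
sqrt(d + 6633) - k(w(5, 4)) = sqrt(-86 + 6633) - (-5*5 - 5*4**2 - 5*5**2) = sqrt(6547) - (-25 - 5*16 - 5*25) = sqrt(6547) - (-25 - 80 - 125) = sqrt(6547) - 1*(-230) = sqrt(6547) + 230 = 230 + sqrt(6547)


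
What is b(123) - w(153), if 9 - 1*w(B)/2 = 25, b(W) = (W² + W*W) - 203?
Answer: 30087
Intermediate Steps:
b(W) = -203 + 2*W² (b(W) = (W² + W²) - 203 = 2*W² - 203 = -203 + 2*W²)
w(B) = -32 (w(B) = 18 - 2*25 = 18 - 50 = -32)
b(123) - w(153) = (-203 + 2*123²) - 1*(-32) = (-203 + 2*15129) + 32 = (-203 + 30258) + 32 = 30055 + 32 = 30087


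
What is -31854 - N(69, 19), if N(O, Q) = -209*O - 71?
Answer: -17362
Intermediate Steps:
N(O, Q) = -71 - 209*O
-31854 - N(69, 19) = -31854 - (-71 - 209*69) = -31854 - (-71 - 14421) = -31854 - 1*(-14492) = -31854 + 14492 = -17362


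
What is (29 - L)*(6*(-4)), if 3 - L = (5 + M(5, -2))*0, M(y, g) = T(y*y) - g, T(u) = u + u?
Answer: -624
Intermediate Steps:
T(u) = 2*u
M(y, g) = -g + 2*y² (M(y, g) = 2*(y*y) - g = 2*y² - g = -g + 2*y²)
L = 3 (L = 3 - (5 + (-1*(-2) + 2*5²))*0 = 3 - (5 + (2 + 2*25))*0 = 3 - (5 + (2 + 50))*0 = 3 - (5 + 52)*0 = 3 - 57*0 = 3 - 1*0 = 3 + 0 = 3)
(29 - L)*(6*(-4)) = (29 - 1*3)*(6*(-4)) = (29 - 3)*(-24) = 26*(-24) = -624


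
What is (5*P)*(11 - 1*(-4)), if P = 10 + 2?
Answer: 900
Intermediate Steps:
P = 12
(5*P)*(11 - 1*(-4)) = (5*12)*(11 - 1*(-4)) = 60*(11 + 4) = 60*15 = 900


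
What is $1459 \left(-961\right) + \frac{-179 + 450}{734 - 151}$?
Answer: $- \frac{817423446}{583} \approx -1.4021 \cdot 10^{6}$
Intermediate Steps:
$1459 \left(-961\right) + \frac{-179 + 450}{734 - 151} = -1402099 + \frac{271}{583} = - \frac{817423446}{583}$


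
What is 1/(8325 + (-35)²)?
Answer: 1/9550 ≈ 0.00010471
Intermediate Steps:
1/(8325 + (-35)²) = 1/(8325 + 1225) = 1/9550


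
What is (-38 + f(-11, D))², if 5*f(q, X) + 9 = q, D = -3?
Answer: 1764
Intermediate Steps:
f(q, X) = -9/5 + q/5
(-38 + f(-11, D))² = (-38 + (-9/5 + (⅕)*(-11)))² = (-38 + (-9/5 - 11/5))² = (-38 - 4)² = (-42)² = 1764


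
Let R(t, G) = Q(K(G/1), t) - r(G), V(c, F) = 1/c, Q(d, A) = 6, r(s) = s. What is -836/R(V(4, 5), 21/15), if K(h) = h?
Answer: -4180/23 ≈ -181.74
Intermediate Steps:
R(t, G) = 6 - G
-836/R(V(4, 5), 21/15) = -836/(6 - 21/15) = -836/(6 - 1*7/5) = -836/(6 - 7/5) = -836/23/5 = -836*5/23 = -4180/23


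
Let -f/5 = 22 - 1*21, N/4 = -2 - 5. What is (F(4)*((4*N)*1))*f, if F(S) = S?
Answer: 2240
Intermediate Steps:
N = -28 (N = 4*(-2 - 5) = 4*(-7) = -28)
f = -5 (f = -5*(22 - 1*21) = -5*(22 - 21) = -5*1 = -5)
(F(4)*((4*N)*1))*f = (4*((4*(-28))*1))*(-5) = (4*(-112*1))*(-5) = (4*(-112))*(-5) = -448*(-5) = 2240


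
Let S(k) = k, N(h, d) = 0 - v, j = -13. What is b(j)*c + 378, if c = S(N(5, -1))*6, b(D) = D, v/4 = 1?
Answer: 690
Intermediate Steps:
v = 4 (v = 4*1 = 4)
N(h, d) = -4 (N(h, d) = 0 - 1*4 = 0 - 4 = -4)
c = -24 (c = -4*6 = -24)
b(j)*c + 378 = -13*(-24) + 378 = 312 + 378 = 690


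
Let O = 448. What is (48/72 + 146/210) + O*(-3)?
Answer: -140977/105 ≈ -1342.6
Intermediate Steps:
(48/72 + 146/210) + O*(-3) = (48/72 + 146/210) + 448*(-3) = (48*(1/72) + 146*(1/210)) - 1344 = (⅔ + 73/105) - 1344 = 143/105 - 1344 = -140977/105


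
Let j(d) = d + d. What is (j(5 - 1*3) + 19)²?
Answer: 529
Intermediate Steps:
j(d) = 2*d
(j(5 - 1*3) + 19)² = (2*(5 - 1*3) + 19)² = (2*(5 - 3) + 19)² = (2*2 + 19)² = (4 + 19)² = 23² = 529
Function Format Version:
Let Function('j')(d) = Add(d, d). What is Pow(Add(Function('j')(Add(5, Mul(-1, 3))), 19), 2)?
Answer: 529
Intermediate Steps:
Function('j')(d) = Mul(2, d)
Pow(Add(Function('j')(Add(5, Mul(-1, 3))), 19), 2) = Pow(Add(Mul(2, Add(5, Mul(-1, 3))), 19), 2) = Pow(Add(Mul(2, Add(5, -3)), 19), 2) = Pow(Add(Mul(2, 2), 19), 2) = Pow(Add(4, 19), 2) = Pow(23, 2) = 529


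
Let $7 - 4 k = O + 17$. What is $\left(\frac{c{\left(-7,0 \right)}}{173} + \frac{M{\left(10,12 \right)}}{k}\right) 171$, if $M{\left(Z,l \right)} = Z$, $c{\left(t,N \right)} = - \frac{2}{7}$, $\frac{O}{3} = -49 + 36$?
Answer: $\frac{8273322}{35119} \approx 235.58$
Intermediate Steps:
$O = -39$ ($O = 3 \left(-49 + 36\right) = 3 \left(-13\right) = -39$)
$c{\left(t,N \right)} = - \frac{2}{7}$ ($c{\left(t,N \right)} = \left(-2\right) \frac{1}{7} = - \frac{2}{7}$)
$k = \frac{29}{4}$ ($k = \frac{7}{4} - \frac{-39 + 17}{4} = \frac{7}{4} - - \frac{11}{2} = \frac{7}{4} + \frac{11}{2} = \frac{29}{4} \approx 7.25$)
$\left(\frac{c{\left(-7,0 \right)}}{173} + \frac{M{\left(10,12 \right)}}{k}\right) 171 = \left(- \frac{2}{7 \cdot 173} + \frac{10}{\frac{29}{4}}\right) 171 = \left(\left(- \frac{2}{7}\right) \frac{1}{173} + 10 \cdot \frac{4}{29}\right) 171 = \left(- \frac{2}{1211} + \frac{40}{29}\right) 171 = \frac{48382}{35119} \cdot 171 = \frac{8273322}{35119}$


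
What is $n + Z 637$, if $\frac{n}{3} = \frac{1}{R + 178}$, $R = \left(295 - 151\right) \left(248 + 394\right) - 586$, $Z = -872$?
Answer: $- \frac{17041635519}{30680} \approx -5.5546 \cdot 10^{5}$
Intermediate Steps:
$R = 91862$ ($R = 144 \cdot 642 - 586 = 92448 - 586 = 91862$)
$n = \frac{1}{30680}$ ($n = \frac{3}{91862 + 178} = \frac{3}{92040} = 3 \cdot \frac{1}{92040} = \frac{1}{30680} \approx 3.2595 \cdot 10^{-5}$)
$n + Z 637 = \frac{1}{30680} - 555464 = - \frac{17041635519}{30680}$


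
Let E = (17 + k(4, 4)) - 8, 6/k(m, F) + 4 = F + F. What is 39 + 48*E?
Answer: 543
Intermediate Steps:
k(m, F) = 6/(-4 + 2*F) (k(m, F) = 6/(-4 + (F + F)) = 6/(-4 + 2*F))
E = 21/2 (E = (17 + 3/(-2 + 4)) - 8 = (17 + 3/2) - 8 = 37/2 - 8 = 21/2 ≈ 10.500)
39 + 48*E = 39 + 48*(21/2) = 39 + 504 = 543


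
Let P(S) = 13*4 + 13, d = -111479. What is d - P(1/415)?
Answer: -111544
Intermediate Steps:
P(S) = 65 (P(S) = 52 + 13 = 65)
d - P(1/415) = -111479 - 1*65 = -111479 - 65 = -111544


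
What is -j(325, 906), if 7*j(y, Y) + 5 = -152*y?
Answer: 49405/7 ≈ 7057.9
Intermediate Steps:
j(y, Y) = -5/7 - 152*y/7 (j(y, Y) = -5/7 + (-152*y)/7 = -5/7 - 152*y/7)
-j(325, 906) = -(-5/7 - 152/7*325) = -(-5/7 - 49400/7) = -1*(-49405/7) = 49405/7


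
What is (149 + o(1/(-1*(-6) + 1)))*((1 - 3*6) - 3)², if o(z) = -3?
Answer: 58400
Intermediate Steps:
(149 + o(1/(-1*(-6) + 1)))*((1 - 3*6) - 3)² = (149 - 3)*((1 - 3*6) - 3)² = 146*((1 - 18) - 3)² = 146*(-17 - 3)² = 146*(-20)² = 146*400 = 58400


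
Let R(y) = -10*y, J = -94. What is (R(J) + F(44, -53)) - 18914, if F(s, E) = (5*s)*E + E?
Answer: -29687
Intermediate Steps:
F(s, E) = E + 5*E*s (F(s, E) = 5*E*s + E = E + 5*E*s)
(R(J) + F(44, -53)) - 18914 = (-10*(-94) - 53*(1 + 5*44)) - 18914 = (940 - 53*(1 + 220)) - 18914 = (940 - 53*221) - 18914 = (940 - 11713) - 18914 = -10773 - 18914 = -29687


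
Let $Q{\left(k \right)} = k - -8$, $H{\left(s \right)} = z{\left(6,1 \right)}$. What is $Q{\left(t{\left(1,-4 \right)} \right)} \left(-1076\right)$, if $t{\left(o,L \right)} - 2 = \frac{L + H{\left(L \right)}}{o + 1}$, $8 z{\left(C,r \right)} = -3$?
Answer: $- \frac{33625}{4} \approx -8406.3$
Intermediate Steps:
$z{\left(C,r \right)} = - \frac{3}{8}$ ($z{\left(C,r \right)} = \frac{1}{8} \left(-3\right) = - \frac{3}{8}$)
$H{\left(s \right)} = - \frac{3}{8}$
$t{\left(o,L \right)} = 2 + \frac{- \frac{3}{8} + L}{1 + o}$ ($t{\left(o,L \right)} = 2 + \frac{L - \frac{3}{8}}{o + 1} = 2 + \frac{- \frac{3}{8} + L}{1 + o}$)
$Q{\left(k \right)} = 8 + k$ ($Q{\left(k \right)} = k + 8 = 8 + k$)
$Q{\left(t{\left(1,-4 \right)} \right)} \left(-1076\right) = \left(8 + \frac{\frac{13}{8} - 4 + 2 \cdot 1}{1 + 1}\right) \left(-1076\right) = \left(8 + \frac{\frac{13}{8} - 4 + 2}{2}\right) \left(-1076\right) = \left(8 + \frac{1}{2} \left(- \frac{3}{8}\right)\right) \left(-1076\right) = \left(8 - \frac{3}{16}\right) \left(-1076\right) = \frac{125}{16} \left(-1076\right) = - \frac{33625}{4}$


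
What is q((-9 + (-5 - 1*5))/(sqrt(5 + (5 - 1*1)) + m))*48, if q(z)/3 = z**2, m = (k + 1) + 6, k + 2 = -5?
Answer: 5776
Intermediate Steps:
k = -7 (k = -2 - 5 = -7)
m = 0 (m = (-7 + 1) + 6 = -6 + 6 = 0)
q(z) = 3*z**2
q((-9 + (-5 - 1*5))/(sqrt(5 + (5 - 1*1)) + m))*48 = (3*((-9 + (-5 - 1*5))/(sqrt(5 + (5 - 1*1)) + 0))**2)*48 = (3*((-9 + (-5 - 5))/(sqrt(5 + (5 - 1)) + 0))**2)*48 = (3*((-9 - 10)/(sqrt(5 + 4) + 0))**2)*48 = (3*(-19/(sqrt(9) + 0))**2)*48 = (3*(-19/(3 + 0))**2)*48 = (3*(-19/3)**2)*48 = (3*(361/9))*48 = (361/3)*48 = 5776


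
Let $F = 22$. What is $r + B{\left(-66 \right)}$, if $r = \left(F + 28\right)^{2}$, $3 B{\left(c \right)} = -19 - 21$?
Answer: $\frac{7460}{3} \approx 2486.7$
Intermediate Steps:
$B{\left(c \right)} = - \frac{40}{3}$ ($B{\left(c \right)} = \frac{-19 - 21}{3} = \frac{1}{3} \left(-40\right) = - \frac{40}{3}$)
$r = 2500$ ($r = \left(22 + 28\right)^{2} = 50^{2} = 2500$)
$r + B{\left(-66 \right)} = 2500 - \frac{40}{3} = \frac{7460}{3}$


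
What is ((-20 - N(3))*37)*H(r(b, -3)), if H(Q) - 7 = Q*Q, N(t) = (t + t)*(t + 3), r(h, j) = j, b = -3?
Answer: -33152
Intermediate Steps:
N(t) = 2*t*(3 + t) (N(t) = (2*t)*(3 + t) = 2*t*(3 + t))
H(Q) = 7 + Q**2 (H(Q) = 7 + Q*Q = 7 + Q**2)
((-20 - N(3))*37)*H(r(b, -3)) = ((-20 - 2*3*(3 + 3))*37)*(7 + (-3)**2) = ((-20 - 2*3*6)*37)*(7 + 9) = ((-20 - 1*36)*37)*16 = ((-20 - 36)*37)*16 = -56*37*16 = -2072*16 = -33152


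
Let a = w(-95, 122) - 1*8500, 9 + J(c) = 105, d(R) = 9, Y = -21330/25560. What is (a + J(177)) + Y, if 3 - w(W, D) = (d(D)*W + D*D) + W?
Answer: -6343377/284 ≈ -22336.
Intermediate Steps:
Y = -237/284 (Y = -21330*1/25560 = -237/284 ≈ -0.83451)
J(c) = 96 (J(c) = -9 + 105 = 96)
w(W, D) = 3 - D**2 - 10*W (w(W, D) = 3 - ((9*W + D*D) + W) = 3 - ((9*W + D**2) + W) = 3 - ((D**2 + 9*W) + W) = 3 - (D**2 + 10*W) = 3 + (-D**2 - 10*W) = 3 - D**2 - 10*W)
a = -22431 (a = (3 - 1*122**2 - 10*(-95)) - 1*8500 = (3 - 1*14884 + 950) - 8500 = (3 - 14884 + 950) - 8500 = -13931 - 8500 = -22431)
(a + J(177)) + Y = (-22431 + 96) - 237/284 = -22335 - 237/284 = -6343377/284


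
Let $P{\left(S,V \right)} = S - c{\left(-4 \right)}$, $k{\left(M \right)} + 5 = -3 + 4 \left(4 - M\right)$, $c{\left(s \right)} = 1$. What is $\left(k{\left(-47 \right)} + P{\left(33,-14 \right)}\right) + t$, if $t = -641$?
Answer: $-413$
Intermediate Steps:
$k{\left(M \right)} = 8 - 4 M$ ($k{\left(M \right)} = -5 + \left(-3 + 4 \left(4 - M\right)\right) = -5 - \left(-13 + 4 M\right) = 8 - 4 M$)
$P{\left(S,V \right)} = -1 + S$ ($P{\left(S,V \right)} = S - 1 = -1 + S$)
$\left(k{\left(-47 \right)} + P{\left(33,-14 \right)}\right) + t = \left(\left(8 - -188\right) + \left(-1 + 33\right)\right) - 641 = \left(\left(8 + 188\right) + 32\right) - 641 = \left(196 + 32\right) - 641 = 228 - 641 = -413$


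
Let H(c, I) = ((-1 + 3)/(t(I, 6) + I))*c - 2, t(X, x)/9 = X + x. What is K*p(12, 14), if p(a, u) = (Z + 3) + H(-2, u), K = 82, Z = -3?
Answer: -16072/97 ≈ -165.69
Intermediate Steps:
t(X, x) = 9*X + 9*x (t(X, x) = 9*(X + x) = 9*X + 9*x)
H(c, I) = -2 + 2*c/(54 + 10*I) (H(c, I) = ((-1 + 3)/((9*I + 9*6) + I))*c - 2 = (2/((9*I + 54) + I))*c - 2 = (2/((54 + 9*I) + I))*c - 2 = (2/(54 + 10*I))*c - 2 = 2*c/(54 + 10*I) - 2 = -2 + 2*c/(54 + 10*I))
p(a, u) = (-56 - 10*u)/(27 + 5*u) (p(a, u) = (-3 + 3) + (-54 - 2 - 10*u)/(27 + 5*u) = 0 + (-56 - 10*u)/(27 + 5*u) = (-56 - 10*u)/(27 + 5*u))
K*p(12, 14) = 82*(2*(-28 - 5*14)/(27 + 5*14)) = 82*(2*(-28 - 70)/(27 + 70)) = 82*(2*(-98)/97) = 82*(2*(1/97)*(-98)) = 82*(-196/97) = -16072/97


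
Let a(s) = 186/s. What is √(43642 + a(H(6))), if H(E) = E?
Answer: √43673 ≈ 208.98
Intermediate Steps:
√(43642 + a(H(6))) = √(43642 + 186/6) = √(43642 + 186*(⅙)) = √(43642 + 31) = √43673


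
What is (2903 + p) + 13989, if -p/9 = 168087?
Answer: -1495891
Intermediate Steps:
p = -1512783 (p = -9*168087 = -1512783)
(2903 + p) + 13989 = (2903 - 1512783) + 13989 = -1509880 + 13989 = -1495891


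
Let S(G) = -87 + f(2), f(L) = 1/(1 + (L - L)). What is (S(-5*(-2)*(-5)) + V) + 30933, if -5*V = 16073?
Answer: 138162/5 ≈ 27632.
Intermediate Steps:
f(L) = 1 (f(L) = 1/(1 + 0) = 1/1 = 1)
V = -16073/5 (V = -⅕*16073 = -16073/5 ≈ -3214.6)
S(G) = -86 (S(G) = -87 + 1 = -86)
(S(-5*(-2)*(-5)) + V) + 30933 = (-86 - 16073/5) + 30933 = -16503/5 + 30933 = 138162/5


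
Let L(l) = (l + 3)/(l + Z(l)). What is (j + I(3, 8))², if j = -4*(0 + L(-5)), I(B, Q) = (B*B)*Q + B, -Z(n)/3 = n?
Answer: 143641/25 ≈ 5745.6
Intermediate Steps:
Z(n) = -3*n
I(B, Q) = B + Q*B² (I(B, Q) = B²*Q + B = Q*B² + B = B + Q*B²)
L(l) = -(3 + l)/(2*l) (L(l) = (l + 3)/(l - 3*l) = (3 + l)/((-2*l)) = (3 + l)*(-1/(2*l)) = -(3 + l)/(2*l))
j = ⅘ (j = -4*(0 + (½)*(-3 - 1*(-5))/(-5)) = -4*(0 + (½)*(-⅕)*(-3 + 5)) = -4*(0 + (½)*(-⅕)*2) = -4*(0 - ⅕) = -4*(-⅕) = ⅘ ≈ 0.80000)
(j + I(3, 8))² = (⅘ + 3*(1 + 3*8))² = (⅘ + 3*(1 + 24))² = (⅘ + 3*25)² = (⅘ + 75)² = (379/5)² = 143641/25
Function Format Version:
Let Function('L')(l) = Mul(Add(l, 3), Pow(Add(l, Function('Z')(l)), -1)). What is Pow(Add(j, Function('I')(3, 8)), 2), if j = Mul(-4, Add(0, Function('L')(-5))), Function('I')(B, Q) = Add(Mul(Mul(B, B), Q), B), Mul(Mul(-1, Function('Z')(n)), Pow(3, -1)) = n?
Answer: Rational(143641, 25) ≈ 5745.6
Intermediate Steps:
Function('Z')(n) = Mul(-3, n)
Function('I')(B, Q) = Add(B, Mul(Q, Pow(B, 2))) (Function('I')(B, Q) = Add(Mul(Pow(B, 2), Q), B) = Add(Mul(Q, Pow(B, 2)), B) = Add(B, Mul(Q, Pow(B, 2))))
Function('L')(l) = Mul(Rational(-1, 2), Pow(l, -1), Add(3, l)) (Function('L')(l) = Mul(Add(l, 3), Pow(Add(l, Mul(-3, l)), -1)) = Mul(Add(3, l), Pow(Mul(-2, l), -1)) = Mul(Add(3, l), Mul(Rational(-1, 2), Pow(l, -1))) = Mul(Rational(-1, 2), Pow(l, -1), Add(3, l)))
j = Rational(4, 5) (j = Mul(-4, Add(0, Mul(Rational(1, 2), Pow(-5, -1), Add(-3, Mul(-1, -5))))) = Mul(-4, Add(0, Mul(Rational(1, 2), Rational(-1, 5), Add(-3, 5)))) = Mul(-4, Add(0, Mul(Rational(1, 2), Rational(-1, 5), 2))) = Mul(-4, Add(0, Rational(-1, 5))) = Mul(-4, Rational(-1, 5)) = Rational(4, 5) ≈ 0.80000)
Pow(Add(j, Function('I')(3, 8)), 2) = Pow(Add(Rational(4, 5), Mul(3, Add(1, Mul(3, 8)))), 2) = Pow(Add(Rational(4, 5), Mul(3, Add(1, 24))), 2) = Pow(Add(Rational(4, 5), Mul(3, 25)), 2) = Pow(Add(Rational(4, 5), 75), 2) = Pow(Rational(379, 5), 2) = Rational(143641, 25)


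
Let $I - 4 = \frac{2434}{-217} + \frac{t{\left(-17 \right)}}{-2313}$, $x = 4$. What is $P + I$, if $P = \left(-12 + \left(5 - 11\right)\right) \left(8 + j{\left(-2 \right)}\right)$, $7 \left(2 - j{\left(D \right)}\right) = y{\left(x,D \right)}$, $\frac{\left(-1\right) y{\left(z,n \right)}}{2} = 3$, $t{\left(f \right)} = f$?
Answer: $- \frac{14529739}{71703} \approx -202.64$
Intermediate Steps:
$y{\left(z,n \right)} = -6$ ($y{\left(z,n \right)} = \left(-2\right) 3 = -6$)
$I = - \frac{3618469}{501921}$ ($I = 4 + \left(\frac{2434}{-217} - \frac{17}{-2313}\right) = 4 + \left(2434 \left(- \frac{1}{217}\right) - - \frac{17}{2313}\right) = 4 + \left(- \frac{2434}{217} + \frac{17}{2313}\right) = 4 - \frac{5626153}{501921} = - \frac{3618469}{501921} \approx -7.2092$)
$j{\left(D \right)} = \frac{20}{7}$ ($j{\left(D \right)} = 2 - - \frac{6}{7} = 2 + \frac{6}{7} = \frac{20}{7}$)
$P = - \frac{1368}{7}$ ($P = \left(-12 + \left(5 - 11\right)\right) \left(8 + \frac{20}{7}\right) = \left(-12 - 6\right) \frac{76}{7} = \left(-18\right) \frac{76}{7} = - \frac{1368}{7} \approx -195.43$)
$P + I = - \frac{1368}{7} - \frac{3618469}{501921} = - \frac{14529739}{71703}$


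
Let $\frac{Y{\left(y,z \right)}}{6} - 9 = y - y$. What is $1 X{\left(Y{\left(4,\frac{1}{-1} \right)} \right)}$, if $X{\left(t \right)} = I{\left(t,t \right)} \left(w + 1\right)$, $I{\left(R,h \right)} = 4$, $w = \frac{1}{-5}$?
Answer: $\frac{16}{5} \approx 3.2$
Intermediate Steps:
$w = - \frac{1}{5} \approx -0.2$
$Y{\left(y,z \right)} = 54$ ($Y{\left(y,z \right)} = 54 + 6 \left(y - y\right) = 54 + 6 \cdot 0 = 54 + 0 = 54$)
$X{\left(t \right)} = \frac{16}{5}$ ($X{\left(t \right)} = 4 \left(- \frac{1}{5} + 1\right) = 4 \cdot \frac{4}{5} = \frac{16}{5}$)
$1 X{\left(Y{\left(4,\frac{1}{-1} \right)} \right)} = 1 \cdot \frac{16}{5} = \frac{16}{5}$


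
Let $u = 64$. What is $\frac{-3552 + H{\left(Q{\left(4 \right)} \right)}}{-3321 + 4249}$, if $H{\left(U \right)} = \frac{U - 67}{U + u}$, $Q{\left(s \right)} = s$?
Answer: $- \frac{8331}{2176} \approx -3.8286$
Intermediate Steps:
$H{\left(U \right)} = \frac{-67 + U}{64 + U}$ ($H{\left(U \right)} = \frac{U - 67}{U + 64} = \frac{-67 + U}{64 + U}$)
$\frac{-3552 + H{\left(Q{\left(4 \right)} \right)}}{-3321 + 4249} = \frac{-3552 + \frac{-67 + 4}{64 + 4}}{-3321 + 4249} = \frac{-3552 + \frac{1}{68} \left(-63\right)}{928} = \left(-3552 + \frac{1}{68} \left(-63\right)\right) \frac{1}{928} = \left(-3552 - \frac{63}{68}\right) \frac{1}{928} = \left(- \frac{241599}{68}\right) \frac{1}{928} = - \frac{8331}{2176}$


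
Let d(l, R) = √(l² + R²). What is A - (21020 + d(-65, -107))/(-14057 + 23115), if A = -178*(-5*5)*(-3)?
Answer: -60472660/4529 - √15674/9058 ≈ -13352.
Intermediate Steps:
d(l, R) = √(R² + l²)
A = -13350 (A = -(-4450)*(-3) = -178*75 = -13350)
A - (21020 + d(-65, -107))/(-14057 + 23115) = -13350 - (21020 + √((-107)² + (-65)²))/(-14057 + 23115) = -13350 - (21020 + √(11449 + 4225))/9058 = -13350 - (21020 + √15674)/9058 = -13350 - (10510/4529 + √15674/9058) = -13350 + (-10510/4529 - √15674/9058) = -60472660/4529 - √15674/9058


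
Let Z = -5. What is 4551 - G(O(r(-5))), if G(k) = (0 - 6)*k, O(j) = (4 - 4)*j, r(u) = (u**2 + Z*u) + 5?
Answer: 4551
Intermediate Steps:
r(u) = 5 + u**2 - 5*u (r(u) = (u**2 - 5*u) + 5 = 5 + u**2 - 5*u)
O(j) = 0 (O(j) = 0*j = 0)
G(k) = -6*k
4551 - G(O(r(-5))) = 4551 - (-6)*0 = 4551 - 1*0 = 4551 + 0 = 4551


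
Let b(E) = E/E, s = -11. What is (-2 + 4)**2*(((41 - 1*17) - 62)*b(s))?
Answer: -152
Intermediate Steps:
b(E) = 1
(-2 + 4)**2*(((41 - 1*17) - 62)*b(s)) = (-2 + 4)**2*(((41 - 1*17) - 62)*1) = 2**2*(((41 - 17) - 62)*1) = 4*((24 - 62)*1) = 4*(-38*1) = 4*(-38) = -152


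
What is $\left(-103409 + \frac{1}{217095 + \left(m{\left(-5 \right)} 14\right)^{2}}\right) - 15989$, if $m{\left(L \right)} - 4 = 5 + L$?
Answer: $- \frac{26295140937}{220231} \approx -1.194 \cdot 10^{5}$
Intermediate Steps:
$m{\left(L \right)} = 9 + L$ ($m{\left(L \right)} = 4 + \left(5 + L\right) = 9 + L$)
$\left(-103409 + \frac{1}{217095 + \left(m{\left(-5 \right)} 14\right)^{2}}\right) - 15989 = \left(-103409 + \frac{1}{217095 + \left(\left(9 - 5\right) 14\right)^{2}}\right) - 15989 = \left(-103409 + \frac{1}{217095 + \left(4 \cdot 14\right)^{2}}\right) - 15989 = \left(-103409 + \frac{1}{217095 + 56^{2}}\right) - 15989 = \left(-103409 + \frac{1}{217095 + 3136}\right) - 15989 = \left(-103409 + \frac{1}{220231}\right) - 15989 = - \frac{22773867478}{220231} - 15989 = - \frac{26295140937}{220231}$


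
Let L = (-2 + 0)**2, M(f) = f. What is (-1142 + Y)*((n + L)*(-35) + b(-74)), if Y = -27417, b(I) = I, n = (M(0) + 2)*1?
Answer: 8110756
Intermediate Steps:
L = 4 (L = (-2)**2 = 4)
n = 2 (n = (0 + 2)*1 = 2*1 = 2)
(-1142 + Y)*((n + L)*(-35) + b(-74)) = (-1142 - 27417)*((2 + 4)*(-35) - 74) = -28559*(6*(-35) - 74) = -28559*(-210 - 74) = -28559*(-284) = 8110756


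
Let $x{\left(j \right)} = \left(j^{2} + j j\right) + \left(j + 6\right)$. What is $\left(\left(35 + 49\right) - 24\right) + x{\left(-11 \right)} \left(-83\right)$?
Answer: $-19611$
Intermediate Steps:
$x{\left(j \right)} = 6 + j + 2 j^{2}$ ($x{\left(j \right)} = \left(j^{2} + j^{2}\right) + \left(6 + j\right) = 2 j^{2} + \left(6 + j\right) = 6 + j + 2 j^{2}$)
$\left(\left(35 + 49\right) - 24\right) + x{\left(-11 \right)} \left(-83\right) = \left(\left(35 + 49\right) - 24\right) + \left(6 - 11 + 2 \left(-11\right)^{2}\right) \left(-83\right) = \left(84 - 24\right) + \left(6 - 11 + 2 \cdot 121\right) \left(-83\right) = 60 + \left(6 - 11 + 242\right) \left(-83\right) = 60 + 237 \left(-83\right) = 60 - 19671 = -19611$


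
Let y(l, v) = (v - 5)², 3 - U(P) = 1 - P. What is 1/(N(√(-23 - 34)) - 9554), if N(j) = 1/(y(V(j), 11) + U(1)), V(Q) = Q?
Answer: -39/372605 ≈ -0.00010467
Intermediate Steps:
U(P) = 2 + P (U(P) = 3 - (1 - P) = 3 + (-1 + P) = 2 + P)
y(l, v) = (-5 + v)²
N(j) = 1/39 (N(j) = 1/((-5 + 11)² + (2 + 1)) = 1/(6² + 3) = 1/(36 + 3) = 1/39)
1/(N(√(-23 - 34)) - 9554) = 1/(1/39 - 9554) = 1/(-372605/39) = -39/372605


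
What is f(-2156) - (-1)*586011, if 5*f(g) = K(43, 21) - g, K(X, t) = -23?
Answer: 2932188/5 ≈ 5.8644e+5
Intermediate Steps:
f(g) = -23/5 - g/5 (f(g) = (-23 - g)/5 = -23/5 - g/5)
f(-2156) - (-1)*586011 = (-23/5 - 1/5*(-2156)) - (-1)*586011 = (-23/5 + 2156/5) - 1*(-586011) = 2133/5 + 586011 = 2932188/5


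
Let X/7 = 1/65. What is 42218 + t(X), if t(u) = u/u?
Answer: 42219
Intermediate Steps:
X = 7/65 ≈ 0.10769
t(u) = 1
42218 + t(X) = 42218 + 1 = 42219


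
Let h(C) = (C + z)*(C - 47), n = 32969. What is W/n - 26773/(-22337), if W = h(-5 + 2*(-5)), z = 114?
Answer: 745574531/736428553 ≈ 1.0124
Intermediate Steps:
h(C) = (-47 + C)*(114 + C) (h(C) = (C + 114)*(C - 47) = (114 + C)*(-47 + C) = (-47 + C)*(114 + C))
W = -6138 (W = -5358 + (-5 + 2*(-5))² + 67*(-5 + 2*(-5)) = -5358 + (-5 - 10)² + 67*(-5 - 10) = -5358 + (-15)² + 67*(-15) = -5358 + 225 - 1005 = -6138)
W/n - 26773/(-22337) = -6138/32969 - 26773/(-22337) = -6138*1/32969 - 26773*(-1/22337) = -6138/32969 + 26773/22337 = 745574531/736428553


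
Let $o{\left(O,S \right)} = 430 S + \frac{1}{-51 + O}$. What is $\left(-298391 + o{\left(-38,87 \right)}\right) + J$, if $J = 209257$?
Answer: $- \frac{4603437}{89} \approx -51724.0$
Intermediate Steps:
$o{\left(O,S \right)} = \frac{1}{-51 + O} + 430 S$
$\left(-298391 + o{\left(-38,87 \right)}\right) + J = \left(-298391 + \frac{1 - 1907910 + 430 \left(-38\right) 87}{-51 - 38}\right) + 209257 = \left(-298391 + \frac{1 - 1907910 - 1421580}{-89}\right) + 209257 = \left(-298391 - - \frac{3329489}{89}\right) + 209257 = \left(-298391 + \frac{3329489}{89}\right) + 209257 = - \frac{23227310}{89} + 209257 = - \frac{4603437}{89}$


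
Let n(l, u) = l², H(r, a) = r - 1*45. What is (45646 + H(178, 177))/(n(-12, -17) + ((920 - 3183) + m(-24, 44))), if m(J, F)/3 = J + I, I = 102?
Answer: -45779/1885 ≈ -24.286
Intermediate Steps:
H(r, a) = -45 + r (H(r, a) = r - 45 = -45 + r)
m(J, F) = 306 + 3*J (m(J, F) = 3*(J + 102) = 3*(102 + J) = 306 + 3*J)
(45646 + H(178, 177))/(n(-12, -17) + ((920 - 3183) + m(-24, 44))) = (45646 + (-45 + 178))/((-12)² + ((920 - 3183) + (306 + 3*(-24)))) = (45646 + 133)/(144 + (-2263 + (306 - 72))) = 45779/(144 + (-2263 + 234)) = 45779/(144 - 2029) = 45779/(-1885) = 45779*(-1/1885) = -45779/1885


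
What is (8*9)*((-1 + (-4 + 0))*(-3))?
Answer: 1080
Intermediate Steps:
(8*9)*((-1 + (-4 + 0))*(-3)) = 72*((-1 - 4)*(-3)) = 72*(-5*(-3)) = 72*15 = 1080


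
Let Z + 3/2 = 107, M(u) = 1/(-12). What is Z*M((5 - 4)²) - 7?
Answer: -379/24 ≈ -15.792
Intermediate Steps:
M(u) = -1/12
Z = 211/2 (Z = -3/2 + 107 = 211/2 ≈ 105.50)
Z*M((5 - 4)²) - 7 = (211/2)*(-1/12) - 7 = -211/24 - 7 = -379/24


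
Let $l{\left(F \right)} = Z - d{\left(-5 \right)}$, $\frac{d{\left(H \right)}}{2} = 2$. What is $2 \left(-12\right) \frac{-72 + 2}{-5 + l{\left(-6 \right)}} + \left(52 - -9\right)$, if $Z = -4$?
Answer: $- \frac{887}{13} \approx -68.231$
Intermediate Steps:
$d{\left(H \right)} = 4$ ($d{\left(H \right)} = 2 \cdot 2 = 4$)
$l{\left(F \right)} = -8$ ($l{\left(F \right)} = -4 - 4 = -8$)
$2 \left(-12\right) \frac{-72 + 2}{-5 + l{\left(-6 \right)}} + \left(52 - -9\right) = 2 \left(-12\right) \frac{-72 + 2}{-5 - 8} + \left(52 - -9\right) = - 24 \left(- \frac{70}{-13}\right) + \left(52 + 9\right) = - 24 \left(\left(-70\right) \left(- \frac{1}{13}\right)\right) + 61 = \left(-24\right) \frac{70}{13} + 61 = - \frac{1680}{13} + 61 = - \frac{887}{13}$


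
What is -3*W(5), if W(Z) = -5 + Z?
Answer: 0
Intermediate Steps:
-3*W(5) = -3*(-5 + 5) = -3*0 = 0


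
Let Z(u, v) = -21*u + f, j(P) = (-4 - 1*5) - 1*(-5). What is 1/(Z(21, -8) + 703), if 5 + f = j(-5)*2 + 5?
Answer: 1/254 ≈ 0.0039370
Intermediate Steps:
j(P) = -4 (j(P) = (-4 - 5) + 5 = -9 + 5 = -4)
f = -8 (f = -5 + (-4*2 + 5) = -5 + (-8 + 5) = -5 - 3 = -8)
Z(u, v) = -8 - 21*u (Z(u, v) = -21*u - 8 = -8 - 21*u)
1/(Z(21, -8) + 703) = 1/((-8 - 21*21) + 703) = 1/((-8 - 441) + 703) = 1/(-449 + 703) = 1/254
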